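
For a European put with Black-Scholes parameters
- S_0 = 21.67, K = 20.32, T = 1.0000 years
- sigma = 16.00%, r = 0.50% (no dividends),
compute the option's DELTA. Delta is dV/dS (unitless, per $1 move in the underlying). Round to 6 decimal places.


Answer: Delta = -0.303881

Derivation:
d1 = 0.5132699552; d2 = 0.3532699552
phi(d1) = 0.3497063220; exp(-qT) = 1.0000000000; exp(-rT) = 0.9950124792
N(-d1) = 0.3038812488
Delta = -exp(-qT) * N(-d1) = -1.0000000000 * 0.3038812488 = -0.303881


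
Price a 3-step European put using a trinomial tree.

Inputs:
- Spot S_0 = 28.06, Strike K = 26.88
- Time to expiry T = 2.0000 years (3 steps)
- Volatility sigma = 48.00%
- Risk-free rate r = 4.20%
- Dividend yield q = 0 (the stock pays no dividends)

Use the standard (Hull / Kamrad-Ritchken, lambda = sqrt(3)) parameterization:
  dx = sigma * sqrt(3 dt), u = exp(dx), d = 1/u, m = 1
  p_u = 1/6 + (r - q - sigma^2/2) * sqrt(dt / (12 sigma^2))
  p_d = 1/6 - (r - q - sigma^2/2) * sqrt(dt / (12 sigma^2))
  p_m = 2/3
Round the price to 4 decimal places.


Answer: Price = V(0,0) = 4.9904

Derivation:
dt = T/N = 0.666667; dx = sigma*sqrt(3*dt) = 0.678823
u = exp(dx) = 1.971555; d = 1/u = 0.507214
p_u = 0.130722, p_m = 0.666667, p_d = 0.202611
Discount per step: exp(-r*dt) = 0.972388
Stock lattice S(k, j) with j the centered position index:
  k=0: S(0,+0) = 28.0600
  k=1: S(1,-1) = 14.2324; S(1,+0) = 28.0600; S(1,+1) = 55.3218
  k=2: S(2,-2) = 7.2189; S(2,-1) = 14.2324; S(2,+0) = 28.0600; S(2,+1) = 55.3218; S(2,+2) = 109.0700
  k=3: S(3,-3) = 3.6615; S(3,-2) = 7.2189; S(3,-1) = 14.2324; S(3,+0) = 28.0600; S(3,+1) = 55.3218; S(3,+2) = 109.0700; S(3,+3) = 215.0375
Terminal payoffs V(N, j) = max(K - S_T, 0):
  V(3,-3) = 23.218483; V(3,-2) = 19.661118; V(3,-1) = 12.647579; V(3,+0) = 0.000000; V(3,+1) = 0.000000; V(3,+2) = 0.000000; V(3,+3) = 0.000000
Backward induction: V(k, j) = exp(-r*dt) * [p_u * V(k+1, j+1) + p_m * V(k+1, j) + p_d * V(k+1, j-1)]
  V(2,-2) = exp(-r*dt) * [p_u*12.647579 + p_m*19.661118 + p_d*23.218483] = 18.927594
  V(2,-1) = exp(-r*dt) * [p_u*0.000000 + p_m*12.647579 + p_d*19.661118] = 12.072477
  V(2,+0) = exp(-r*dt) * [p_u*0.000000 + p_m*0.000000 + p_d*12.647579] = 2.491786
  V(2,+1) = exp(-r*dt) * [p_u*0.000000 + p_m*0.000000 + p_d*0.000000] = 0.000000
  V(2,+2) = exp(-r*dt) * [p_u*0.000000 + p_m*0.000000 + p_d*0.000000] = 0.000000
  V(1,-1) = exp(-r*dt) * [p_u*2.491786 + p_m*12.072477 + p_d*18.927594] = 11.871883
  V(1,+0) = exp(-r*dt) * [p_u*0.000000 + p_m*2.491786 + p_d*12.072477] = 3.993804
  V(1,+1) = exp(-r*dt) * [p_u*0.000000 + p_m*0.000000 + p_d*2.491786] = 0.490924
  V(0,+0) = exp(-r*dt) * [p_u*0.490924 + p_m*3.993804 + p_d*11.871883] = 4.990382


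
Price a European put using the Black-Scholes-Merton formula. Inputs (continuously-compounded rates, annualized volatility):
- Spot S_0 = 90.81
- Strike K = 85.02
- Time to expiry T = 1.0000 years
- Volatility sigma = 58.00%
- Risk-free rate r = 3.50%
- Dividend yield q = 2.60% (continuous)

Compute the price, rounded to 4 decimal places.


Answer: Price = 16.4268

Derivation:
d1 = (ln(S/K) + (r - q + 0.5*sigma^2) * T) / (sigma * sqrt(T)) = 0.41910843
d2 = d1 - sigma * sqrt(T) = -0.16089157
exp(-rT) = 0.96560542; exp(-qT) = 0.97433509
P = K * exp(-rT) * N(-d2) - S_0 * exp(-qT) * N(-d1)
N(-d1) = 0.33756845; N(-d2) = 0.56391060
P = 85.0200 * 0.96560542 * 0.56391060 - 90.8100 * 0.97433509 * 0.33756845 = 16.4268


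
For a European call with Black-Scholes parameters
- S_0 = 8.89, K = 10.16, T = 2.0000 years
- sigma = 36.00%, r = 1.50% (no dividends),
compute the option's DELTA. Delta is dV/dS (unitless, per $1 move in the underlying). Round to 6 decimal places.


d1 = 0.0512035807; d2 = -0.4579133018
phi(d1) = 0.3984196483; exp(-qT) = 1.0000000000; exp(-rT) = 0.9704455335
N(d1) = 0.5204183507
Delta = exp(-qT) * N(d1) = 1.0000000000 * 0.5204183507 = 0.520418

Answer: Delta = 0.520418


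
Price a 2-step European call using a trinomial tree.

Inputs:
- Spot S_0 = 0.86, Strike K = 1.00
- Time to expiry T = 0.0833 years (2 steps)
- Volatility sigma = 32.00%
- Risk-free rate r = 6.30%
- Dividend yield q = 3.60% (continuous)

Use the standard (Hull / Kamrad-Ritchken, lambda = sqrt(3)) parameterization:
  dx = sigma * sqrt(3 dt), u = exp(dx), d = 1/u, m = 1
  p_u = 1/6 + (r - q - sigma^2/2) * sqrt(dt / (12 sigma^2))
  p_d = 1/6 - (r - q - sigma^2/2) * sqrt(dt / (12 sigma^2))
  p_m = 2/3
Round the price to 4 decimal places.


dt = T/N = 0.041650; dx = sigma*sqrt(3*dt) = 0.113114
u = exp(dx) = 1.119760; d = 1/u = 0.893048
p_u = 0.162211, p_m = 0.666667, p_d = 0.171122
Discount per step: exp(-r*dt) = 0.997379
Stock lattice S(k, j) with j the centered position index:
  k=0: S(0,+0) = 0.8600
  k=1: S(1,-1) = 0.7680; S(1,+0) = 0.8600; S(1,+1) = 0.9630
  k=2: S(2,-2) = 0.6859; S(2,-1) = 0.7680; S(2,+0) = 0.8600; S(2,+1) = 0.9630; S(2,+2) = 1.0783
Terminal payoffs V(N, j) = max(S_T - K, 0):
  V(2,-2) = 0.000000; V(2,-1) = 0.000000; V(2,+0) = 0.000000; V(2,+1) = 0.000000; V(2,+2) = 0.078322
Backward induction: V(k, j) = exp(-r*dt) * [p_u * V(k+1, j+1) + p_m * V(k+1, j) + p_d * V(k+1, j-1)]
  V(1,-1) = exp(-r*dt) * [p_u*0.000000 + p_m*0.000000 + p_d*0.000000] = 0.000000
  V(1,+0) = exp(-r*dt) * [p_u*0.000000 + p_m*0.000000 + p_d*0.000000] = 0.000000
  V(1,+1) = exp(-r*dt) * [p_u*0.078322 + p_m*0.000000 + p_d*0.000000] = 0.012671
  V(0,+0) = exp(-r*dt) * [p_u*0.012671 + p_m*0.000000 + p_d*0.000000] = 0.002050

Answer: Price = V(0,0) = 0.0021


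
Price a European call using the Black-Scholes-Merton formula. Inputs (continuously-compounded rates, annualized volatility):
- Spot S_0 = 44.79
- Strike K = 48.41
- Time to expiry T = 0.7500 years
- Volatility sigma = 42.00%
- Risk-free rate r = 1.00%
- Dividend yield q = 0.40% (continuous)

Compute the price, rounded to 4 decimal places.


d1 = (ln(S/K) + (r - q + 0.5*sigma^2) * T) / (sigma * sqrt(T)) = -0.01944159
d2 = d1 - sigma * sqrt(T) = -0.38317226
exp(-rT) = 0.99252805; exp(-qT) = 0.99700450
C = S_0 * exp(-qT) * N(d1) - K * exp(-rT) * N(d2)
N(d1) = 0.49224442; N(d2) = 0.35079602
C = 44.7900 * 0.99700450 * 0.49224442 - 48.4100 * 0.99252805 * 0.35079602 = 5.1264

Answer: Price = 5.1264


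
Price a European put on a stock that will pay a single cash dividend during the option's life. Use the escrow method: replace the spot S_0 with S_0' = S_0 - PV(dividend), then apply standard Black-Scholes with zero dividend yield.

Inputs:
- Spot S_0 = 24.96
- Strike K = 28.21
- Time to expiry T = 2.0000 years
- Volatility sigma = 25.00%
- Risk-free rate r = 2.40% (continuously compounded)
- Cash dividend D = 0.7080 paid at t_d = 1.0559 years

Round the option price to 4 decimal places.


Answer: Price = 5.0461

Derivation:
PV(D) = D * exp(-r * t_d) = 0.7080 * 0.97497680 = 0.69028358
S_0' = S_0 - PV(D) = 24.9600 - 0.69028358 = 24.26971642
d1 = (ln(S_0'/K) + (r + sigma^2/2)*T) / (sigma*sqrt(T)) = -0.11298771
d2 = d1 - sigma*sqrt(T) = -0.46654111
exp(-rT) = 0.95313379
N(-d1) = 0.54497985; N(-d2) = 0.67958588
P = K * exp(-rT) * N(-d2) - S_0' * N(-d1) = 28.2100 * 0.95313379 * 0.67958588 - 24.26971642 * 0.54497985 = 5.0461


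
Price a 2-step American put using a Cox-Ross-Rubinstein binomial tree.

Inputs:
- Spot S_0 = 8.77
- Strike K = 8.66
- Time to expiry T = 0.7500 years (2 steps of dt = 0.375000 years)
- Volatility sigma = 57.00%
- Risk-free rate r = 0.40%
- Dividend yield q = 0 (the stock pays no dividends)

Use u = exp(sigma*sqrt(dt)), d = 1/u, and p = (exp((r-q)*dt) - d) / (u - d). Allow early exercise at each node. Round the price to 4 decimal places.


dt = T/N = 0.375000
u = exp(sigma*sqrt(dt)) = 1.417723; d = 1/u = 0.705356
p = (exp((r-q)*dt) - d) / (u - d) = 0.415719
Discount per step: exp(-r*dt) = 0.998501
Stock lattice S(k, i) with i counting down-moves:
  k=0: S(0,0) = 8.7700
  k=1: S(1,0) = 12.4334; S(1,1) = 6.1860
  k=2: S(2,0) = 17.6272; S(2,1) = 8.7700; S(2,2) = 4.3633
Terminal payoffs V(N, i) = max(K - S_T, 0):
  V(2,0) = 0.000000; V(2,1) = 0.000000; V(2,2) = 4.296684
Backward induction: V(k, i) = exp(-r*dt) * [p * V(k+1, i) + (1-p) * V(k+1, i+1)]; then take max(V_cont, immediate exercise) for American.
  V(1,0) = exp(-r*dt) * [p*0.000000 + (1-p)*0.000000] = 0.000000; exercise = 0.000000; V(1,0) = max -> 0.000000
  V(1,1) = exp(-r*dt) * [p*0.000000 + (1-p)*4.296684] = 2.506706; exercise = 2.474026; V(1,1) = max -> 2.506706
  V(0,0) = exp(-r*dt) * [p*0.000000 + (1-p)*2.506706] = 1.462424; exercise = 0.000000; V(0,0) = max -> 1.462424

Answer: Price = V(0,0) = 1.4624


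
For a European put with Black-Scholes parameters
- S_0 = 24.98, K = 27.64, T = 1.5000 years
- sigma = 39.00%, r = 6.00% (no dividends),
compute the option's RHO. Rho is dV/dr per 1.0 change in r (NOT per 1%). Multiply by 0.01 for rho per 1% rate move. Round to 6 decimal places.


d1 = 0.2154012313; d2 = -0.2622492685
phi(d1) = 0.3897938075; exp(-qT) = 1.0000000000; exp(-rT) = 0.9139311853
N(-d2) = 0.6034353643
Rho = -K*T*exp(-rT)*N(-d2) = -27.6400 * 1.5000 * 0.9139311853 * 0.6034353643 = -22.865124

Answer: Rho = -22.865124


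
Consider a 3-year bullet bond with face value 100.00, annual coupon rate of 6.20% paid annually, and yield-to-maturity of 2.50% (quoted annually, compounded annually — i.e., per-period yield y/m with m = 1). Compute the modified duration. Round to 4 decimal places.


Coupon per period c = face * coupon_rate / m = 6.200000
Periods per year m = 1; per-period yield y/m = 0.025000
Number of cashflows N = 3
Cashflows (t years, CF_t, discount factor 1/(1+y/m)^(m*t), PV):
  t = 1.0000: CF_t = 6.200000, DF = 0.975610, PV = 6.048780
  t = 2.0000: CF_t = 6.200000, DF = 0.951814, PV = 5.901249
  t = 3.0000: CF_t = 106.200000, DF = 0.928599, PV = 98.617257
Price P = sum_t PV_t = 110.567287
First compute Macaulay numerator sum_t t * PV_t:
  t * PV_t at t = 1.0000: 6.048780
  t * PV_t at t = 2.0000: 11.802499
  t * PV_t at t = 3.0000: 295.851772
Macaulay duration D = 313.703051 / 110.567287 = 2.837214
Modified duration = D / (1 + y/m) = 2.837214 / (1 + 0.025000) = 2.768014

Answer: Modified duration = 2.7680


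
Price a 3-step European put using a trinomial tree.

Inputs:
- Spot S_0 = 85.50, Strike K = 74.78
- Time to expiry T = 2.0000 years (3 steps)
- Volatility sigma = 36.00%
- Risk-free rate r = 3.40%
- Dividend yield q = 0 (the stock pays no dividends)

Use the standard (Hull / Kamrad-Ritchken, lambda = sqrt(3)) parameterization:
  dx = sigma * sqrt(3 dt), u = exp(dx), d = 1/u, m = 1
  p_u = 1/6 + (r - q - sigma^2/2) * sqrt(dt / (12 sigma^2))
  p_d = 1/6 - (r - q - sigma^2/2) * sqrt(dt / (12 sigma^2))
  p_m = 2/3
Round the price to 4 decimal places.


Answer: Price = V(0,0) = 8.9849

Derivation:
dt = T/N = 0.666667; dx = sigma*sqrt(3*dt) = 0.509117
u = exp(dx) = 1.663821; d = 1/u = 0.601026
p_u = 0.146501, p_m = 0.666667, p_d = 0.186832
Discount per step: exp(-r*dt) = 0.977588
Stock lattice S(k, j) with j the centered position index:
  k=0: S(0,+0) = 85.5000
  k=1: S(1,-1) = 51.3877; S(1,+0) = 85.5000; S(1,+1) = 142.2567
  k=2: S(2,-2) = 30.8854; S(2,-1) = 51.3877; S(2,+0) = 85.5000; S(2,+1) = 142.2567; S(2,+2) = 236.6897
  k=3: S(3,-3) = 18.5629; S(3,-2) = 30.8854; S(3,-1) = 51.3877; S(3,+0) = 85.5000; S(3,+1) = 142.2567; S(3,+2) = 236.6897; S(3,+3) = 393.8094
Terminal payoffs V(N, j) = max(K - S_T, 0):
  V(3,-3) = 56.217086; V(3,-2) = 43.894630; V(3,-1) = 23.392267; V(3,+0) = 0.000000; V(3,+1) = 0.000000; V(3,+2) = 0.000000; V(3,+3) = 0.000000
Backward induction: V(k, j) = exp(-r*dt) * [p_u * V(k+1, j+1) + p_m * V(k+1, j) + p_d * V(k+1, j-1)]
  V(2,-2) = exp(-r*dt) * [p_u*23.392267 + p_m*43.894630 + p_d*56.217086] = 42.225211
  V(2,-1) = exp(-r*dt) * [p_u*0.000000 + p_m*23.392267 + p_d*43.894630] = 23.262475
  V(2,+0) = exp(-r*dt) * [p_u*0.000000 + p_m*0.000000 + p_d*23.392267] = 4.272482
  V(2,+1) = exp(-r*dt) * [p_u*0.000000 + p_m*0.000000 + p_d*0.000000] = 0.000000
  V(2,+2) = exp(-r*dt) * [p_u*0.000000 + p_m*0.000000 + p_d*0.000000] = 0.000000
  V(1,-1) = exp(-r*dt) * [p_u*4.272482 + p_m*23.262475 + p_d*42.225211] = 23.484871
  V(1,+0) = exp(-r*dt) * [p_u*0.000000 + p_m*4.272482 + p_d*23.262475] = 7.033262
  V(1,+1) = exp(-r*dt) * [p_u*0.000000 + p_m*0.000000 + p_d*4.272482] = 0.780348
  V(0,+0) = exp(-r*dt) * [p_u*0.780348 + p_m*7.033262 + p_d*23.484871] = 8.984912


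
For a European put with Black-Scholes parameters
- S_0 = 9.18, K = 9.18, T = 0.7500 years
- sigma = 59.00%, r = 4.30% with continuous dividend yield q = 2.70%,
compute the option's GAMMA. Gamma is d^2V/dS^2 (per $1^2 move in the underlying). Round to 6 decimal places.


d1 = 0.2789629288; d2 = -0.2319920594
phi(d1) = 0.3837174936; exp(-qT) = 0.9799536543; exp(-rT) = 0.9682644857
Gamma = exp(-qT) * phi(d1) / (S * sigma * sqrt(T)) = 0.9799536543 * 0.3837174936 / (9.1800 * 0.5900 * 0.8660254038) = 0.080166

Answer: Gamma = 0.080166


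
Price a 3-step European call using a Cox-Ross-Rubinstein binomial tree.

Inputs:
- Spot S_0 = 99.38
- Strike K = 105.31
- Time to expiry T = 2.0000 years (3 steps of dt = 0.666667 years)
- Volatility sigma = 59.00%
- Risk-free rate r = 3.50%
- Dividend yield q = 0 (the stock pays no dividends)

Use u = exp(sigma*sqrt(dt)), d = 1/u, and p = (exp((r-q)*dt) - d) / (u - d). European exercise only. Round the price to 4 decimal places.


dt = T/N = 0.666667
u = exp(sigma*sqrt(dt)) = 1.618877; d = 1/u = 0.617712
p = (exp((r-q)*dt) - d) / (u - d) = 0.405423
Discount per step: exp(-r*dt) = 0.976937
Stock lattice S(k, i) with i counting down-moves:
  k=0: S(0,0) = 99.3800
  k=1: S(1,0) = 160.8840; S(1,1) = 61.3882
  k=2: S(2,0) = 260.4515; S(2,1) = 99.3800; S(2,2) = 37.9202
  k=3: S(3,0) = 421.6391; S(3,1) = 160.8840; S(3,2) = 61.3882; S(3,3) = 23.4238
Terminal payoffs V(N, i) = max(S_T - K, 0):
  V(3,0) = 316.329142; V(3,1) = 55.574042; V(3,2) = 0.000000; V(3,3) = 0.000000
Backward induction: V(k, i) = exp(-r*dt) * [p * V(k+1, i) + (1-p) * V(k+1, i+1)].
  V(2,0) = exp(-r*dt) * [p*316.329142 + (1-p)*55.574042] = 157.570336
  V(2,1) = exp(-r*dt) * [p*55.574042 + (1-p)*0.000000] = 22.011368
  V(2,2) = exp(-r*dt) * [p*0.000000 + (1-p)*0.000000] = 0.000000
  V(1,0) = exp(-r*dt) * [p*157.570336 + (1-p)*22.011368] = 75.194939
  V(1,1) = exp(-r*dt) * [p*22.011368 + (1-p)*0.000000] = 8.718105
  V(0,0) = exp(-r*dt) * [p*75.194939 + (1-p)*8.718105] = 34.846705

Answer: Price = V(0,0) = 34.8467


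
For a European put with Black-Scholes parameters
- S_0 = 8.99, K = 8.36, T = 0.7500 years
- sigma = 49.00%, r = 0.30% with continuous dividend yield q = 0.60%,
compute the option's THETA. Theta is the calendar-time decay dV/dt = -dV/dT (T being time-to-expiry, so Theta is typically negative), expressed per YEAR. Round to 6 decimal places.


Answer: Theta = -0.946359

Derivation:
d1 = 0.3780864755; d2 = -0.0462659723
phi(d1) = 0.3714231781; exp(-qT) = 0.9955101098; exp(-rT) = 0.9977525294
Theta = -S*exp(-qT)*phi(d1)*sigma/(2*sqrt(T)) + r*K*exp(-rT)*N(-d2) - q*S*exp(-qT)*N(-d1)
N(-d1) = 0.3526831775; N(-d2) = 0.5184508698; sqrt(T) = 0.8660254038
Term 1 = -8.9900 * 0.9955101098 * 0.3714231781 * 0.4900 / (2 * 0.8660254038) = -0.9403939381
Term 2 = 0.0030 * 8.3600 * 0.9977525294 * 0.5184508698 = 0.0129735245
Term 3 = -0.0060 * 8.9900 * 0.9955101098 * 0.3526831775 = -0.0189383161
Theta = -0.9403939381 + (0.0129735245) + (-0.0189383161) = -0.946359


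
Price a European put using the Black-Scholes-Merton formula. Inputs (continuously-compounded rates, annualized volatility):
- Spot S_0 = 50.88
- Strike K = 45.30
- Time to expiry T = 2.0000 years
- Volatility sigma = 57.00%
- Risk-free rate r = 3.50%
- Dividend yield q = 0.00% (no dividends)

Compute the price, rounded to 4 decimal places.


Answer: Price = 10.6209

Derivation:
d1 = (ln(S/K) + (r - q + 0.5*sigma^2) * T) / (sigma * sqrt(T)) = 0.63399304
d2 = d1 - sigma * sqrt(T) = -0.17210869
exp(-rT) = 0.93239382; exp(-qT) = 1.00000000
P = K * exp(-rT) * N(-d2) - S_0 * exp(-qT) * N(-d1)
N(-d1) = 0.26304268; N(-d2) = 0.56832396
P = 45.3000 * 0.93239382 * 0.56832396 - 50.8800 * 1.00000000 * 0.26304268 = 10.6209


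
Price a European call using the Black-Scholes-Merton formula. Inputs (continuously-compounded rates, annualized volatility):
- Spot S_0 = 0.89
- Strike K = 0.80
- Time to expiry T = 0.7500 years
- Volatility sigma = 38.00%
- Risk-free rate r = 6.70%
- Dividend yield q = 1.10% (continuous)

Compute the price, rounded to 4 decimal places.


Answer: Price = 0.1790

Derivation:
d1 = (ln(S/K) + (r - q + 0.5*sigma^2) * T) / (sigma * sqrt(T)) = 0.61612309
d2 = d1 - sigma * sqrt(T) = 0.28703344
exp(-rT) = 0.95099165; exp(-qT) = 0.99178394
C = S_0 * exp(-qT) * N(d1) - K * exp(-rT) * N(d2)
N(d1) = 0.73109336; N(d2) = 0.61295664
C = 0.8900 * 0.99178394 * 0.73109336 - 0.8000 * 0.95099165 * 0.61295664 = 0.1790


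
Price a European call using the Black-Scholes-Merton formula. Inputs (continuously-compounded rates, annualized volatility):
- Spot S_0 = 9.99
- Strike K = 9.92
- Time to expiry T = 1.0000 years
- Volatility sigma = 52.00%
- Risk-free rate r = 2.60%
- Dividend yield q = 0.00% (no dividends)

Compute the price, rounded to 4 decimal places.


Answer: Price = 2.1823

Derivation:
d1 = (ln(S/K) + (r - q + 0.5*sigma^2) * T) / (sigma * sqrt(T)) = 0.32352244
d2 = d1 - sigma * sqrt(T) = -0.19647756
exp(-rT) = 0.97433509; exp(-qT) = 1.00000000
C = S_0 * exp(-qT) * N(d1) - K * exp(-rT) * N(d2)
N(d1) = 0.62685019; N(d2) = 0.42211820
C = 9.9900 * 1.00000000 * 0.62685019 - 9.9200 * 0.97433509 * 0.42211820 = 2.1823


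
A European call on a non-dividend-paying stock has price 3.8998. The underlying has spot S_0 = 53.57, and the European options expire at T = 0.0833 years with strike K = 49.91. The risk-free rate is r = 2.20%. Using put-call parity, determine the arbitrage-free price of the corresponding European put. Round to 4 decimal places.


Answer: Put price = 0.1484

Derivation:
Put-call parity: C - P = S_0 * exp(-qT) - K * exp(-rT).
S_0 * exp(-qT) = 53.5700 * 1.00000000 = 53.57000000
K * exp(-rT) = 49.9100 * 0.99816908 = 49.81861869
P = C - S*exp(-qT) + K*exp(-rT)
P = 3.8998 - 53.57000000 + 49.81861869 = 0.1484


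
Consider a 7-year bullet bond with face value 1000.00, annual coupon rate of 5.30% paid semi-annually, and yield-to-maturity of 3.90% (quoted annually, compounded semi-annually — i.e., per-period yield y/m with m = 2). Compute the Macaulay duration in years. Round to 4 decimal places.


Coupon per period c = face * coupon_rate / m = 26.500000
Periods per year m = 2; per-period yield y/m = 0.019500
Number of cashflows N = 14
Cashflows (t years, CF_t, discount factor 1/(1+y/m)^(m*t), PV):
  t = 0.5000: CF_t = 26.500000, DF = 0.980873, PV = 25.993134
  t = 1.0000: CF_t = 26.500000, DF = 0.962112, PV = 25.495963
  t = 1.5000: CF_t = 26.500000, DF = 0.943709, PV = 25.008301
  t = 2.0000: CF_t = 26.500000, DF = 0.925659, PV = 24.529966
  t = 2.5000: CF_t = 26.500000, DF = 0.907954, PV = 24.060781
  t = 3.0000: CF_t = 26.500000, DF = 0.890588, PV = 23.600570
  t = 3.5000: CF_t = 26.500000, DF = 0.873553, PV = 23.149161
  t = 4.0000: CF_t = 26.500000, DF = 0.856845, PV = 22.706387
  t = 4.5000: CF_t = 26.500000, DF = 0.840456, PV = 22.272081
  t = 5.0000: CF_t = 26.500000, DF = 0.824380, PV = 21.846083
  t = 5.5000: CF_t = 26.500000, DF = 0.808613, PV = 21.428232
  t = 6.0000: CF_t = 26.500000, DF = 0.793146, PV = 21.018374
  t = 6.5000: CF_t = 26.500000, DF = 0.777976, PV = 20.616355
  t = 7.0000: CF_t = 1026.500000, DF = 0.763095, PV = 783.317325
Price P = sum_t PV_t = 1085.042713
Macaulay numerator sum_t t * PV_t:
  t * PV_t at t = 0.5000: 12.996567
  t * PV_t at t = 1.0000: 25.495963
  t * PV_t at t = 1.5000: 37.512451
  t * PV_t at t = 2.0000: 49.059933
  t * PV_t at t = 2.5000: 60.151953
  t * PV_t at t = 3.0000: 70.801710
  t * PV_t at t = 3.5000: 81.022065
  t * PV_t at t = 4.0000: 90.825547
  t * PV_t at t = 4.5000: 100.224366
  t * PV_t at t = 5.0000: 109.230413
  t * PV_t at t = 5.5000: 117.855277
  t * PV_t at t = 6.0000: 126.110243
  t * PV_t at t = 6.5000: 134.006307
  t * PV_t at t = 7.0000: 5483.221275
Macaulay duration D = (sum_t t * PV_t) / P = 6498.514070 / 1085.042713 = 5.989178

Answer: Macaulay duration = 5.9892 years


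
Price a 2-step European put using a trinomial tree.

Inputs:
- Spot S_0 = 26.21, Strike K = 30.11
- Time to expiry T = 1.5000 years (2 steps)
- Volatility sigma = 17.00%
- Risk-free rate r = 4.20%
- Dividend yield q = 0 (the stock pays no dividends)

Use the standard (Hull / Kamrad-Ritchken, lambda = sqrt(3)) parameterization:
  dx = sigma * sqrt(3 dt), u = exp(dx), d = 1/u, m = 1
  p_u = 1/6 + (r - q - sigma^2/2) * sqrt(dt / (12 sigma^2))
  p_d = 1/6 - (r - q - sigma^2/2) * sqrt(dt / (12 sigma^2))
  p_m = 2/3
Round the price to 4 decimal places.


Answer: Price = V(0,0) = 3.5813

Derivation:
dt = T/N = 0.750000; dx = sigma*sqrt(3*dt) = 0.255000
u = exp(dx) = 1.290462; d = 1/u = 0.774916
p_u = 0.207181, p_m = 0.666667, p_d = 0.126152
Discount per step: exp(-r*dt) = 0.968991
Stock lattice S(k, j) with j the centered position index:
  k=0: S(0,+0) = 26.2100
  k=1: S(1,-1) = 20.3106; S(1,+0) = 26.2100; S(1,+1) = 33.8230
  k=2: S(2,-2) = 15.7390; S(2,-1) = 20.3106; S(2,+0) = 26.2100; S(2,+1) = 33.8230; S(2,+2) = 43.6473
Terminal payoffs V(N, j) = max(K - S_T, 0):
  V(2,-2) = 14.371011; V(2,-1) = 9.799439; V(2,+0) = 3.900000; V(2,+1) = 0.000000; V(2,+2) = 0.000000
Backward induction: V(k, j) = exp(-r*dt) * [p_u * V(k+1, j+1) + p_m * V(k+1, j) + p_d * V(k+1, j-1)]
  V(1,-1) = exp(-r*dt) * [p_u*3.900000 + p_m*9.799439 + p_d*14.371011] = 8.870044
  V(1,+0) = exp(-r*dt) * [p_u*0.000000 + p_m*3.900000 + p_d*9.799439] = 3.717261
  V(1,+1) = exp(-r*dt) * [p_u*0.000000 + p_m*0.000000 + p_d*3.900000] = 0.476736
  V(0,+0) = exp(-r*dt) * [p_u*0.476736 + p_m*3.717261 + p_d*8.870044] = 3.581311


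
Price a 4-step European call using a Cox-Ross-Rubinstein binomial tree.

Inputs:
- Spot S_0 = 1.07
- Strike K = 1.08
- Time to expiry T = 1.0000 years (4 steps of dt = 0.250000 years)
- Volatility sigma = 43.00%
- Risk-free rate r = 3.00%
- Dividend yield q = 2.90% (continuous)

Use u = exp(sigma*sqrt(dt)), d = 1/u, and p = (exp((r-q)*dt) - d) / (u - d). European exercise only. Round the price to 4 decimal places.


Answer: Price = V(0,0) = 0.1645

Derivation:
dt = T/N = 0.250000
u = exp(sigma*sqrt(dt)) = 1.239862; d = 1/u = 0.806541
p = (exp((r-q)*dt) - d) / (u - d) = 0.447033
Discount per step: exp(-r*dt) = 0.992528
Stock lattice S(k, i) with i counting down-moves:
  k=0: S(0,0) = 1.0700
  k=1: S(1,0) = 1.3267; S(1,1) = 0.8630
  k=2: S(2,0) = 1.6449; S(2,1) = 1.0700; S(2,2) = 0.6960
  k=3: S(3,0) = 2.0394; S(3,1) = 1.3267; S(3,2) = 0.8630; S(3,3) = 0.5614
  k=4: S(4,0) = 2.5286; S(4,1) = 1.6449; S(4,2) = 1.0700; S(4,3) = 0.6960; S(4,4) = 0.4528
Terminal payoffs V(N, i) = max(S_T - K, 0):
  V(4,0) = 1.448582; V(4,1) = 0.564866; V(4,2) = 0.000000; V(4,3) = 0.000000; V(4,4) = 0.000000
Backward induction: V(k, i) = exp(-r*dt) * [p * V(k+1, i) + (1-p) * V(k+1, i+1)].
  V(3,0) = exp(-r*dt) * [p*1.448582 + (1-p)*0.564866] = 0.952744
  V(3,1) = exp(-r*dt) * [p*0.564866 + (1-p)*0.000000] = 0.250627
  V(3,2) = exp(-r*dt) * [p*0.000000 + (1-p)*0.000000] = 0.000000
  V(3,3) = exp(-r*dt) * [p*0.000000 + (1-p)*0.000000] = 0.000000
  V(2,0) = exp(-r*dt) * [p*0.952744 + (1-p)*0.250627] = 0.560278
  V(2,1) = exp(-r*dt) * [p*0.250627 + (1-p)*0.000000] = 0.111201
  V(2,2) = exp(-r*dt) * [p*0.000000 + (1-p)*0.000000] = 0.000000
  V(1,0) = exp(-r*dt) * [p*0.560278 + (1-p)*0.111201] = 0.309623
  V(1,1) = exp(-r*dt) * [p*0.111201 + (1-p)*0.000000] = 0.049339
  V(0,0) = exp(-r*dt) * [p*0.309623 + (1-p)*0.049339] = 0.164457


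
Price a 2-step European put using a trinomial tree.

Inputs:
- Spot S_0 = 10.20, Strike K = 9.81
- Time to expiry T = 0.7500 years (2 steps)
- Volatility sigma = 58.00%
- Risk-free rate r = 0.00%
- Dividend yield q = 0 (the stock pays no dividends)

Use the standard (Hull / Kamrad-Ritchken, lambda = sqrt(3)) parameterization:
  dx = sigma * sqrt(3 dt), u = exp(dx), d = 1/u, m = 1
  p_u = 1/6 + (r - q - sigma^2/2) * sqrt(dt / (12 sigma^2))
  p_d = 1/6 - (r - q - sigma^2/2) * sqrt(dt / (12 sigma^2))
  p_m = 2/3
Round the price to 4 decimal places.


Answer: Price = V(0,0) = 1.5728

Derivation:
dt = T/N = 0.375000; dx = sigma*sqrt(3*dt) = 0.615183
u = exp(dx) = 1.849995; d = 1/u = 0.540542
p_u = 0.115401, p_m = 0.666667, p_d = 0.217932
Discount per step: exp(-r*dt) = 1.000000
Stock lattice S(k, j) with j the centered position index:
  k=0: S(0,+0) = 10.2000
  k=1: S(1,-1) = 5.5135; S(1,+0) = 10.2000; S(1,+1) = 18.8699
  k=2: S(2,-2) = 2.9803; S(2,-1) = 5.5135; S(2,+0) = 10.2000; S(2,+1) = 18.8699; S(2,+2) = 34.9093
Terminal payoffs V(N, j) = max(K - S_T, 0):
  V(2,-2) = 6.829706; V(2,-1) = 4.296471; V(2,+0) = 0.000000; V(2,+1) = 0.000000; V(2,+2) = 0.000000
Backward induction: V(k, j) = exp(-r*dt) * [p_u * V(k+1, j+1) + p_m * V(k+1, j) + p_d * V(k+1, j-1)]
  V(1,-1) = exp(-r*dt) * [p_u*0.000000 + p_m*4.296471 + p_d*6.829706] = 4.352725
  V(1,+0) = exp(-r*dt) * [p_u*0.000000 + p_m*0.000000 + p_d*4.296471] = 0.936338
  V(1,+1) = exp(-r*dt) * [p_u*0.000000 + p_m*0.000000 + p_d*0.000000] = 0.000000
  V(0,+0) = exp(-r*dt) * [p_u*0.000000 + p_m*0.936338 + p_d*4.352725] = 1.572823


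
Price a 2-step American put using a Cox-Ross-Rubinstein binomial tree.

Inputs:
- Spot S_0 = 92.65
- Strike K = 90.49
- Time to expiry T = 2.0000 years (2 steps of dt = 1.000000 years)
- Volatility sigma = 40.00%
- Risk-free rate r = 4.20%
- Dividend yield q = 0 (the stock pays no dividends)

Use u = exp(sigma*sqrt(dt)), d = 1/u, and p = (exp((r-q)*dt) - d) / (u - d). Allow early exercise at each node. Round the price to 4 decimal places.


Answer: Price = V(0,0) = 14.8736

Derivation:
dt = T/N = 1.000000
u = exp(sigma*sqrt(dt)) = 1.491825; d = 1/u = 0.670320
p = (exp((r-q)*dt) - d) / (u - d) = 0.453527
Discount per step: exp(-r*dt) = 0.958870
Stock lattice S(k, i) with i counting down-moves:
  k=0: S(0,0) = 92.6500
  k=1: S(1,0) = 138.2176; S(1,1) = 62.1052
  k=2: S(2,0) = 206.1964; S(2,1) = 92.6500; S(2,2) = 41.6303
Terminal payoffs V(N, i) = max(K - S_T, 0):
  V(2,0) = 0.000000; V(2,1) = 0.000000; V(2,2) = 48.859671
Backward induction: V(k, i) = exp(-r*dt) * [p * V(k+1, i) + (1-p) * V(k+1, i+1)]; then take max(V_cont, immediate exercise) for American.
  V(1,0) = exp(-r*dt) * [p*0.000000 + (1-p)*0.000000] = 0.000000; exercise = 0.000000; V(1,0) = max -> 0.000000
  V(1,1) = exp(-r*dt) * [p*0.000000 + (1-p)*48.859671] = 25.602300; exercise = 28.384848; V(1,1) = max -> 28.384848
  V(0,0) = exp(-r*dt) * [p*0.000000 + (1-p)*28.384848] = 14.873563; exercise = 0.000000; V(0,0) = max -> 14.873563


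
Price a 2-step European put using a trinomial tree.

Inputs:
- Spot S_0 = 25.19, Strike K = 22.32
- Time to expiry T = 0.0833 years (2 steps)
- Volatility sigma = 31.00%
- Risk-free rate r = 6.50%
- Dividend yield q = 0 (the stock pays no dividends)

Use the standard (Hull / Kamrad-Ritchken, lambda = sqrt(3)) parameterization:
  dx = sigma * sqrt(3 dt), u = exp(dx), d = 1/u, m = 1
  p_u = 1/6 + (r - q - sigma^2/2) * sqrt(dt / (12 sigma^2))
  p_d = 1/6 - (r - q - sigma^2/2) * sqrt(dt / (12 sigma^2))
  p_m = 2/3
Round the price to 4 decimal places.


dt = T/N = 0.041650; dx = sigma*sqrt(3*dt) = 0.109580
u = exp(dx) = 1.115809; d = 1/u = 0.896211
p_u = 0.169888, p_m = 0.666667, p_d = 0.163445
Discount per step: exp(-r*dt) = 0.997296
Stock lattice S(k, j) with j the centered position index:
  k=0: S(0,+0) = 25.1900
  k=1: S(1,-1) = 22.5755; S(1,+0) = 25.1900; S(1,+1) = 28.1072
  k=2: S(2,-2) = 20.2325; S(2,-1) = 22.5755; S(2,+0) = 25.1900; S(2,+1) = 28.1072; S(2,+2) = 31.3623
Terminal payoffs V(N, j) = max(K - S_T, 0):
  V(2,-2) = 2.087548; V(2,-1) = 0.000000; V(2,+0) = 0.000000; V(2,+1) = 0.000000; V(2,+2) = 0.000000
Backward induction: V(k, j) = exp(-r*dt) * [p_u * V(k+1, j+1) + p_m * V(k+1, j) + p_d * V(k+1, j-1)]
  V(1,-1) = exp(-r*dt) * [p_u*0.000000 + p_m*0.000000 + p_d*2.087548] = 0.340278
  V(1,+0) = exp(-r*dt) * [p_u*0.000000 + p_m*0.000000 + p_d*0.000000] = 0.000000
  V(1,+1) = exp(-r*dt) * [p_u*0.000000 + p_m*0.000000 + p_d*0.000000] = 0.000000
  V(0,+0) = exp(-r*dt) * [p_u*0.000000 + p_m*0.000000 + p_d*0.340278] = 0.055466

Answer: Price = V(0,0) = 0.0555


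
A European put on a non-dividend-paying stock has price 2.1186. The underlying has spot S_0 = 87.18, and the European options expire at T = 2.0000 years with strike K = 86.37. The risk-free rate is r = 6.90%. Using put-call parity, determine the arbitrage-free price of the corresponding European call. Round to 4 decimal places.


Put-call parity: C - P = S_0 * exp(-qT) - K * exp(-rT).
S_0 * exp(-qT) = 87.1800 * 1.00000000 = 87.18000000
K * exp(-rT) = 86.3700 * 0.87109869 = 75.23679401
C = P + S*exp(-qT) - K*exp(-rT)
C = 2.1186 + 87.18000000 - 75.23679401 = 14.0618

Answer: Call price = 14.0618


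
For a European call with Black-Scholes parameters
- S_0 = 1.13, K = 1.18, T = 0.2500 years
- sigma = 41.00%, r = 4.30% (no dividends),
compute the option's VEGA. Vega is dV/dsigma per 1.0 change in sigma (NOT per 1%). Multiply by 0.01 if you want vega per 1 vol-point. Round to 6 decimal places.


Answer: Vega = 0.225046

Derivation:
d1 = -0.0562649061; d2 = -0.2612649061
phi(d1) = 0.3983113062; exp(-qT) = 1.0000000000; exp(-rT) = 0.9893075748
Vega = S * exp(-qT) * phi(d1) * sqrt(T) = 1.1300 * 1.0000000000 * 0.3983113062 * 0.5000000000 = 0.225046


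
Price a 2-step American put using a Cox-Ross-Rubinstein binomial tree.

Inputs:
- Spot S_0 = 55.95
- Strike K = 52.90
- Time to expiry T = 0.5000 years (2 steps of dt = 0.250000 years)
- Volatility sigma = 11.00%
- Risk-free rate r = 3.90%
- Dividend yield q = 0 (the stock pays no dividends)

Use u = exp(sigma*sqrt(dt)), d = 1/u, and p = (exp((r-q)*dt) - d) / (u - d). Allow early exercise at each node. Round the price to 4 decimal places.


dt = T/N = 0.250000
u = exp(sigma*sqrt(dt)) = 1.056541; d = 1/u = 0.946485
p = (exp((r-q)*dt) - d) / (u - d) = 0.575278
Discount per step: exp(-r*dt) = 0.990297
Stock lattice S(k, i) with i counting down-moves:
  k=0: S(0,0) = 55.9500
  k=1: S(1,0) = 59.1134; S(1,1) = 52.9558
  k=2: S(2,0) = 62.4558; S(2,1) = 55.9500; S(2,2) = 50.1219
Terminal payoffs V(N, i) = max(K - S_T, 0):
  V(2,0) = 0.000000; V(2,1) = 0.000000; V(2,2) = 2.778080
Backward induction: V(k, i) = exp(-r*dt) * [p * V(k+1, i) + (1-p) * V(k+1, i+1)]; then take max(V_cont, immediate exercise) for American.
  V(1,0) = exp(-r*dt) * [p*0.000000 + (1-p)*0.000000] = 0.000000; exercise = 0.000000; V(1,0) = max -> 0.000000
  V(1,1) = exp(-r*dt) * [p*0.000000 + (1-p)*2.778080] = 1.168462; exercise = 0.000000; V(1,1) = max -> 1.168462
  V(0,0) = exp(-r*dt) * [p*0.000000 + (1-p)*1.168462] = 0.491456; exercise = 0.000000; V(0,0) = max -> 0.491456

Answer: Price = V(0,0) = 0.4915


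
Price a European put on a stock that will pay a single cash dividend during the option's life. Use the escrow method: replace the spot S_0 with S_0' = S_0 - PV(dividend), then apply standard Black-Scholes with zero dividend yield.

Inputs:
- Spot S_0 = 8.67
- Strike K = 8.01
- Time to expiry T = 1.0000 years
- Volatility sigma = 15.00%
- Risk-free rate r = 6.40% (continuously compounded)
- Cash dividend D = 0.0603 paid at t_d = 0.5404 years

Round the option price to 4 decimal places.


PV(D) = D * exp(-r * t_d) = 0.0603 * 0.96600565 = 0.05825014
S_0' = S_0 - PV(D) = 8.6700 - 0.05825014 = 8.61174986
d1 = (ln(S_0'/K) + (r + sigma^2/2)*T) / (sigma*sqrt(T)) = 0.98457848
d2 = d1 - sigma*sqrt(T) = 0.83457848
exp(-rT) = 0.93800500
N(-d1) = 0.16241558; N(-d2) = 0.20197754
P = K * exp(-rT) * N(-d2) - S_0' * N(-d1) = 8.0100 * 0.93800500 * 0.20197754 - 8.61174986 * 0.16241558 = 0.1189

Answer: Price = 0.1189


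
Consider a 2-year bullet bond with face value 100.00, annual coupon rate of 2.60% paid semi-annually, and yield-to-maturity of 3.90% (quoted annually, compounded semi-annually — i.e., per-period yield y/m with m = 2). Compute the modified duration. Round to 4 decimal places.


Answer: Modified duration = 1.9238

Derivation:
Coupon per period c = face * coupon_rate / m = 1.300000
Periods per year m = 2; per-period yield y/m = 0.019500
Number of cashflows N = 4
Cashflows (t years, CF_t, discount factor 1/(1+y/m)^(m*t), PV):
  t = 0.5000: CF_t = 1.300000, DF = 0.980873, PV = 1.275135
  t = 1.0000: CF_t = 1.300000, DF = 0.962112, PV = 1.250745
  t = 1.5000: CF_t = 1.300000, DF = 0.943709, PV = 1.226822
  t = 2.0000: CF_t = 101.300000, DF = 0.925659, PV = 93.769268
Price P = sum_t PV_t = 97.521970
First compute Macaulay numerator sum_t t * PV_t:
  t * PV_t at t = 0.5000: 0.637567
  t * PV_t at t = 1.0000: 1.250745
  t * PV_t at t = 1.5000: 1.840233
  t * PV_t at t = 2.0000: 187.538536
Macaulay duration D = 191.267082 / 97.521970 = 1.961272
Modified duration = D / (1 + y/m) = 1.961272 / (1 + 0.019500) = 1.923758


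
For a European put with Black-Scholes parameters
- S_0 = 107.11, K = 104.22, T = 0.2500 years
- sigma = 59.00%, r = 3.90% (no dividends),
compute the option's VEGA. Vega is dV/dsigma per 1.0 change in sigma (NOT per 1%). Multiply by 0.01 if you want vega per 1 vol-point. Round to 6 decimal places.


d1 = 0.2732704891; d2 = -0.0217295109
phi(d1) = 0.3843210864; exp(-qT) = 1.0000000000; exp(-rT) = 0.9902973771
Vega = S * exp(-qT) * phi(d1) * sqrt(T) = 107.1100 * 1.0000000000 * 0.3843210864 * 0.5000000000 = 20.582316

Answer: Vega = 20.582316


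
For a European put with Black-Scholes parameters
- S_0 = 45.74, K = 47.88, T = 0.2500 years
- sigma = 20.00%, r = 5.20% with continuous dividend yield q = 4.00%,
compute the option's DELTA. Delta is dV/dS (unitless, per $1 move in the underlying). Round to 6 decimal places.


d1 = -0.3772469210; d2 = -0.4772469210
phi(d1) = 0.3715409646; exp(-qT) = 0.9900498337; exp(-rT) = 0.9870841350
N(-d1) = 0.6470049431
Delta = -exp(-qT) * N(-d1) = -0.9900498337 * 0.6470049431 = -0.640567

Answer: Delta = -0.640567


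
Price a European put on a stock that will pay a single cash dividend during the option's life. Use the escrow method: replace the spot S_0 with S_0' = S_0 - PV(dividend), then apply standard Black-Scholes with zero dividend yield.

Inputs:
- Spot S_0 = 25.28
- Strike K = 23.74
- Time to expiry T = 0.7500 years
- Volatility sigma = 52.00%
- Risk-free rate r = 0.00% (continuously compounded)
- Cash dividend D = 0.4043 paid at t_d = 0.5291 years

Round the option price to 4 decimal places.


PV(D) = D * exp(-r * t_d) = 0.4043 * 1.00000000 = 0.40430000
S_0' = S_0 - PV(D) = 25.2800 - 0.40430000 = 24.87570000
d1 = (ln(S_0'/K) + (r + sigma^2/2)*T) / (sigma*sqrt(T)) = 0.32893429
d2 = d1 - sigma*sqrt(T) = -0.12139892
exp(-rT) = 1.00000000
N(-d1) = 0.37110268; N(-d2) = 0.54831246
P = K * exp(-rT) * N(-d2) - S_0' * N(-d1) = 23.7400 * 1.00000000 * 0.54831246 - 24.87570000 * 0.37110268 = 3.7855

Answer: Price = 3.7855


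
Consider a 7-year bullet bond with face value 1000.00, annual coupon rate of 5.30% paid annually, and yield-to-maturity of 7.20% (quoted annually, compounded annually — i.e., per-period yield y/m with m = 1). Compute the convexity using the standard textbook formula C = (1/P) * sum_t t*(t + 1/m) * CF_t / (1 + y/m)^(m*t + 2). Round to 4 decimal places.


Coupon per period c = face * coupon_rate / m = 53.000000
Periods per year m = 1; per-period yield y/m = 0.072000
Number of cashflows N = 7
Cashflows (t years, CF_t, discount factor 1/(1+y/m)^(m*t), PV):
  t = 1.0000: CF_t = 53.000000, DF = 0.932836, PV = 49.440299
  t = 2.0000: CF_t = 53.000000, DF = 0.870183, PV = 46.119681
  t = 3.0000: CF_t = 53.000000, DF = 0.811738, PV = 43.022091
  t = 4.0000: CF_t = 53.000000, DF = 0.757218, PV = 40.132547
  t = 5.0000: CF_t = 53.000000, DF = 0.706360, PV = 37.437078
  t = 6.0000: CF_t = 53.000000, DF = 0.658918, PV = 34.922647
  t = 7.0000: CF_t = 1053.000000, DF = 0.614662, PV = 647.239291
Price P = sum_t PV_t = 898.313635
Convexity numerator sum_t t*(t + 1/m) * CF_t / (1+y/m)^(m*t + 2):
  t = 1.0000: term = 86.044182
  t = 2.0000: term = 240.795285
  t = 3.0000: term = 449.244934
  t = 4.0000: term = 698.452945
  t = 5.0000: term = 977.312890
  t = 6.0000: term = 1276.341461
  t = 7.0000: term = 31540.119175
Convexity = (1/P) * sum = 35268.310872 / 898.313635 = 39.260576

Answer: Convexity = 39.2606


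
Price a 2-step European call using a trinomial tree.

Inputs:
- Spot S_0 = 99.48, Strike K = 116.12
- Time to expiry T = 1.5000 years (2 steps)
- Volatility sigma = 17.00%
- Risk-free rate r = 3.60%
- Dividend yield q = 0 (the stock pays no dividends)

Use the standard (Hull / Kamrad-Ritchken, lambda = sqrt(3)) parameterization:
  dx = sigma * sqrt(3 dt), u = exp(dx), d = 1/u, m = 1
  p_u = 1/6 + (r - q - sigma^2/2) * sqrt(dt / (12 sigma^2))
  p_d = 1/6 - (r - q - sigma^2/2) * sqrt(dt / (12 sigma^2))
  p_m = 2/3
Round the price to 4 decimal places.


dt = T/N = 0.750000; dx = sigma*sqrt(3*dt) = 0.255000
u = exp(dx) = 1.290462; d = 1/u = 0.774916
p_u = 0.198358, p_m = 0.666667, p_d = 0.134975
Discount per step: exp(-r*dt) = 0.973361
Stock lattice S(k, j) with j the centered position index:
  k=0: S(0,+0) = 99.4800
  k=1: S(1,-1) = 77.0887; S(1,+0) = 99.4800; S(1,+1) = 128.3751
  k=2: S(2,-2) = 59.7373; S(2,-1) = 77.0887; S(2,+0) = 99.4800; S(2,+1) = 128.3751; S(2,+2) = 165.6632
Terminal payoffs V(N, j) = max(S_T - K, 0):
  V(2,-2) = 0.000000; V(2,-1) = 0.000000; V(2,+0) = 0.000000; V(2,+1) = 12.255122; V(2,+2) = 49.543168
Backward induction: V(k, j) = exp(-r*dt) * [p_u * V(k+1, j+1) + p_m * V(k+1, j) + p_d * V(k+1, j-1)]
  V(1,-1) = exp(-r*dt) * [p_u*0.000000 + p_m*0.000000 + p_d*0.000000] = 0.000000
  V(1,+0) = exp(-r*dt) * [p_u*12.255122 + p_m*0.000000 + p_d*0.000000] = 2.366143
  V(1,+1) = exp(-r*dt) * [p_u*49.543168 + p_m*12.255122 + p_d*0.000000] = 17.517930
  V(0,+0) = exp(-r*dt) * [p_u*17.517930 + p_m*2.366143 + p_d*0.000000] = 4.917662

Answer: Price = V(0,0) = 4.9177


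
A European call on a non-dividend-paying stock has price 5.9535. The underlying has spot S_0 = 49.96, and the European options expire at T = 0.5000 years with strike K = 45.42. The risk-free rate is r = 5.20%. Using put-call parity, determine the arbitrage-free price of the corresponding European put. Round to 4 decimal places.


Put-call parity: C - P = S_0 * exp(-qT) - K * exp(-rT).
S_0 * exp(-qT) = 49.9600 * 1.00000000 = 49.96000000
K * exp(-rT) = 45.4200 * 0.97433509 = 44.25429977
P = C - S*exp(-qT) + K*exp(-rT)
P = 5.9535 - 49.96000000 + 44.25429977 = 0.2478

Answer: Put price = 0.2478


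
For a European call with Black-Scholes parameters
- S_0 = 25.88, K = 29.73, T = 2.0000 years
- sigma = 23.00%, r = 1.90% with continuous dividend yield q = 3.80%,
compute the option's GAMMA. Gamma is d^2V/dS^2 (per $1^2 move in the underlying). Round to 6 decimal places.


Answer: Gamma = 0.040855

Derivation:
d1 = -0.3805653842; d2 = -0.7058345036
phi(d1) = 0.3710740877; exp(-qT) = 0.9268162066; exp(-rT) = 0.9627129409
Gamma = exp(-qT) * phi(d1) / (S * sigma * sqrt(T)) = 0.9268162066 * 0.3710740877 / (25.8800 * 0.2300 * 1.4142135624) = 0.040855


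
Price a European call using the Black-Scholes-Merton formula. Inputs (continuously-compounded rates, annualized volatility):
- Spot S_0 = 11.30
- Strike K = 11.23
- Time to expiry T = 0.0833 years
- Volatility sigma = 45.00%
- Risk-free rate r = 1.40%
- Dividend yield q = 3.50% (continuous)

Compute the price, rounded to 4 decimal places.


Answer: Price = 0.6075

Derivation:
d1 = (ln(S/K) + (r - q + 0.5*sigma^2) * T) / (sigma * sqrt(T)) = 0.09931473
d2 = d1 - sigma * sqrt(T) = -0.03056309
exp(-rT) = 0.99883448; exp(-qT) = 0.99708875
C = S_0 * exp(-qT) * N(d1) - K * exp(-rT) * N(d2)
N(d1) = 0.53955581; N(d2) = 0.48780899
C = 11.3000 * 0.99708875 * 0.53955581 - 11.2300 * 0.99883448 * 0.48780899 = 0.6075


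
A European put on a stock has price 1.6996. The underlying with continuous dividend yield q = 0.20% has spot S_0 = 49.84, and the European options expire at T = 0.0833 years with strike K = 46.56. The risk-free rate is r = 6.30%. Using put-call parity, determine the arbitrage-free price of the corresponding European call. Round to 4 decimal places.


Put-call parity: C - P = S_0 * exp(-qT) - K * exp(-rT).
S_0 * exp(-qT) = 49.8400 * 0.99983341 = 49.83169735
K * exp(-rT) = 46.5600 * 0.99476585 = 46.31629780
C = P + S*exp(-qT) - K*exp(-rT)
C = 1.6996 + 49.83169735 - 46.31629780 = 5.2150

Answer: Call price = 5.2150


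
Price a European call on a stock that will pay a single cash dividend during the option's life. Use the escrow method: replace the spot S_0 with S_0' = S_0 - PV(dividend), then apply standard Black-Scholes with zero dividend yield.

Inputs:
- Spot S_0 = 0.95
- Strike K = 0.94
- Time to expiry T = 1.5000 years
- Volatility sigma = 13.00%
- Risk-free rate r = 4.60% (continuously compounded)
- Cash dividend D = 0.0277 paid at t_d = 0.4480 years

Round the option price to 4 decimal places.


PV(D) = D * exp(-r * t_d) = 0.0277 * 0.97960289 = 0.02713500
S_0' = S_0 - PV(D) = 0.9500 - 0.02713500 = 0.92286500
d1 = (ln(S_0'/K) + (r + sigma^2/2)*T) / (sigma*sqrt(T)) = 0.39743339
d2 = d1 - sigma*sqrt(T) = 0.23821656
exp(-rT) = 0.93332668
N(d1) = 0.65447605; N(d2) = 0.59414343
C = S_0' * N(d1) - K * exp(-rT) * N(d2) = 0.92286500 * 0.65447605 - 0.9400 * 0.93332668 * 0.59414343 = 0.0827

Answer: Price = 0.0827
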